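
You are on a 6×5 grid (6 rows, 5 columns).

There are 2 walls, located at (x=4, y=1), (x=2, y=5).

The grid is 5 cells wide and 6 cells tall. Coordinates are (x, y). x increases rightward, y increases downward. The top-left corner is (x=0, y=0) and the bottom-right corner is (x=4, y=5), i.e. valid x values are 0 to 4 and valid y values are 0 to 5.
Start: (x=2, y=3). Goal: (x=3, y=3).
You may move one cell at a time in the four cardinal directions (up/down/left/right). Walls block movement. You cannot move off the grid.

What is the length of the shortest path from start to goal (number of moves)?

BFS from (x=2, y=3) until reaching (x=3, y=3):
  Distance 0: (x=2, y=3)
  Distance 1: (x=2, y=2), (x=1, y=3), (x=3, y=3), (x=2, y=4)  <- goal reached here
One shortest path (1 moves): (x=2, y=3) -> (x=3, y=3)

Answer: Shortest path length: 1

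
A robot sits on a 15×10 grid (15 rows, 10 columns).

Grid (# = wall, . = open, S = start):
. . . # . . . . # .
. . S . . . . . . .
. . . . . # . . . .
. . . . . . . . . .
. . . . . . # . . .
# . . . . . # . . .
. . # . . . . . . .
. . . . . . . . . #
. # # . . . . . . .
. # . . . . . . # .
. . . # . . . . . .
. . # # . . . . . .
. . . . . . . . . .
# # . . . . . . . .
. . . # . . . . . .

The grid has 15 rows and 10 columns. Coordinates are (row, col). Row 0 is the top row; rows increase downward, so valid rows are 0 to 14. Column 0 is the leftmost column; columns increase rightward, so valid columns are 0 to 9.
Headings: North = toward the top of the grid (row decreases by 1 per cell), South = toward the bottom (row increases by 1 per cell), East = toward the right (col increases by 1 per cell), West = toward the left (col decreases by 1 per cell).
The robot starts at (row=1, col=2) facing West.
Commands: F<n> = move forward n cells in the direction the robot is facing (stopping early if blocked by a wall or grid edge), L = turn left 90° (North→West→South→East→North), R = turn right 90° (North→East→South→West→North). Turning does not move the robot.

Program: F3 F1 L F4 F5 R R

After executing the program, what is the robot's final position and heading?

Start: (row=1, col=2), facing West
  F3: move forward 2/3 (blocked), now at (row=1, col=0)
  F1: move forward 0/1 (blocked), now at (row=1, col=0)
  L: turn left, now facing South
  F4: move forward 3/4 (blocked), now at (row=4, col=0)
  F5: move forward 0/5 (blocked), now at (row=4, col=0)
  R: turn right, now facing West
  R: turn right, now facing North
Final: (row=4, col=0), facing North

Answer: Final position: (row=4, col=0), facing North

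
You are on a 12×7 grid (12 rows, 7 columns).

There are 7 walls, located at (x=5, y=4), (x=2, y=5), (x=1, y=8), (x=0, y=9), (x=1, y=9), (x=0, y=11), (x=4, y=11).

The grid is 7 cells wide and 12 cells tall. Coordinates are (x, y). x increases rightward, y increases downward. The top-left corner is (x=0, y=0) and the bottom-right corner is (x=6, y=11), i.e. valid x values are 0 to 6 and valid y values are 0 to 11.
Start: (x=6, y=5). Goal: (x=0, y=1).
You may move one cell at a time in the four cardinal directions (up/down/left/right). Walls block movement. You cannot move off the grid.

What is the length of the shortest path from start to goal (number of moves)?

BFS from (x=6, y=5) until reaching (x=0, y=1):
  Distance 0: (x=6, y=5)
  Distance 1: (x=6, y=4), (x=5, y=5), (x=6, y=6)
  Distance 2: (x=6, y=3), (x=4, y=5), (x=5, y=6), (x=6, y=7)
  Distance 3: (x=6, y=2), (x=5, y=3), (x=4, y=4), (x=3, y=5), (x=4, y=6), (x=5, y=7), (x=6, y=8)
  Distance 4: (x=6, y=1), (x=5, y=2), (x=4, y=3), (x=3, y=4), (x=3, y=6), (x=4, y=7), (x=5, y=8), (x=6, y=9)
  Distance 5: (x=6, y=0), (x=5, y=1), (x=4, y=2), (x=3, y=3), (x=2, y=4), (x=2, y=6), (x=3, y=7), (x=4, y=8), (x=5, y=9), (x=6, y=10)
  Distance 6: (x=5, y=0), (x=4, y=1), (x=3, y=2), (x=2, y=3), (x=1, y=4), (x=1, y=6), (x=2, y=7), (x=3, y=8), (x=4, y=9), (x=5, y=10), (x=6, y=11)
  Distance 7: (x=4, y=0), (x=3, y=1), (x=2, y=2), (x=1, y=3), (x=0, y=4), (x=1, y=5), (x=0, y=6), (x=1, y=7), (x=2, y=8), (x=3, y=9), (x=4, y=10), (x=5, y=11)
  Distance 8: (x=3, y=0), (x=2, y=1), (x=1, y=2), (x=0, y=3), (x=0, y=5), (x=0, y=7), (x=2, y=9), (x=3, y=10)
  Distance 9: (x=2, y=0), (x=1, y=1), (x=0, y=2), (x=0, y=8), (x=2, y=10), (x=3, y=11)
  Distance 10: (x=1, y=0), (x=0, y=1), (x=1, y=10), (x=2, y=11)  <- goal reached here
One shortest path (10 moves): (x=6, y=5) -> (x=5, y=5) -> (x=4, y=5) -> (x=3, y=5) -> (x=3, y=4) -> (x=2, y=4) -> (x=1, y=4) -> (x=0, y=4) -> (x=0, y=3) -> (x=0, y=2) -> (x=0, y=1)

Answer: Shortest path length: 10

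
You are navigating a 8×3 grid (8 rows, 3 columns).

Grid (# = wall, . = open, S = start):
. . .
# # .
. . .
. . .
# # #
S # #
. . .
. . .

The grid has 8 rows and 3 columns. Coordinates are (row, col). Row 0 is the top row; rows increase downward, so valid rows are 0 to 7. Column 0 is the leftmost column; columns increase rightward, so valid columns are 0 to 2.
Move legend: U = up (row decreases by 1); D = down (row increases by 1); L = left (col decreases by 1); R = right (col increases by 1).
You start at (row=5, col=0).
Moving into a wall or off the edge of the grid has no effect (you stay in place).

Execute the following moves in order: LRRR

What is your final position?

Answer: Final position: (row=5, col=0)

Derivation:
Start: (row=5, col=0)
  L (left): blocked, stay at (row=5, col=0)
  [×3]R (right): blocked, stay at (row=5, col=0)
Final: (row=5, col=0)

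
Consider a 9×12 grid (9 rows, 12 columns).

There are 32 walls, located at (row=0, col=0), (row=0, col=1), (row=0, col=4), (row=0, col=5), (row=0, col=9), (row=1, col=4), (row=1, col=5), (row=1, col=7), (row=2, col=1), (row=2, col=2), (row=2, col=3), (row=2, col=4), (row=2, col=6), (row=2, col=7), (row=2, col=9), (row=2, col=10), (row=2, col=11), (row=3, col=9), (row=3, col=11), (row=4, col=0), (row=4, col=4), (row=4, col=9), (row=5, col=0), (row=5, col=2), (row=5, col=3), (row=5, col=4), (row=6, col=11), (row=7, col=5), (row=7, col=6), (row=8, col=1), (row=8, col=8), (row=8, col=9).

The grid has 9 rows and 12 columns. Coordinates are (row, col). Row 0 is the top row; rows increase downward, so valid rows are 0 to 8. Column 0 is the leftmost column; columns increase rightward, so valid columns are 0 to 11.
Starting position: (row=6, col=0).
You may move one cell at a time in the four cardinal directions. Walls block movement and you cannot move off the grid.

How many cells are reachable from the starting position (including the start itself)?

Answer: Reachable cells: 76

Derivation:
BFS flood-fill from (row=6, col=0):
  Distance 0: (row=6, col=0)
  Distance 1: (row=6, col=1), (row=7, col=0)
  Distance 2: (row=5, col=1), (row=6, col=2), (row=7, col=1), (row=8, col=0)
  Distance 3: (row=4, col=1), (row=6, col=3), (row=7, col=2)
  Distance 4: (row=3, col=1), (row=4, col=2), (row=6, col=4), (row=7, col=3), (row=8, col=2)
  Distance 5: (row=3, col=0), (row=3, col=2), (row=4, col=3), (row=6, col=5), (row=7, col=4), (row=8, col=3)
  Distance 6: (row=2, col=0), (row=3, col=3), (row=5, col=5), (row=6, col=6), (row=8, col=4)
  Distance 7: (row=1, col=0), (row=3, col=4), (row=4, col=5), (row=5, col=6), (row=6, col=7), (row=8, col=5)
  Distance 8: (row=1, col=1), (row=3, col=5), (row=4, col=6), (row=5, col=7), (row=6, col=8), (row=7, col=7), (row=8, col=6)
  Distance 9: (row=1, col=2), (row=2, col=5), (row=3, col=6), (row=4, col=7), (row=5, col=8), (row=6, col=9), (row=7, col=8), (row=8, col=7)
  Distance 10: (row=0, col=2), (row=1, col=3), (row=3, col=7), (row=4, col=8), (row=5, col=9), (row=6, col=10), (row=7, col=9)
  Distance 11: (row=0, col=3), (row=3, col=8), (row=5, col=10), (row=7, col=10)
  Distance 12: (row=2, col=8), (row=4, col=10), (row=5, col=11), (row=7, col=11), (row=8, col=10)
  Distance 13: (row=1, col=8), (row=3, col=10), (row=4, col=11), (row=8, col=11)
  Distance 14: (row=0, col=8), (row=1, col=9)
  Distance 15: (row=0, col=7), (row=1, col=10)
  Distance 16: (row=0, col=6), (row=0, col=10), (row=1, col=11)
  Distance 17: (row=0, col=11), (row=1, col=6)
Total reachable: 76 (grid has 76 open cells total)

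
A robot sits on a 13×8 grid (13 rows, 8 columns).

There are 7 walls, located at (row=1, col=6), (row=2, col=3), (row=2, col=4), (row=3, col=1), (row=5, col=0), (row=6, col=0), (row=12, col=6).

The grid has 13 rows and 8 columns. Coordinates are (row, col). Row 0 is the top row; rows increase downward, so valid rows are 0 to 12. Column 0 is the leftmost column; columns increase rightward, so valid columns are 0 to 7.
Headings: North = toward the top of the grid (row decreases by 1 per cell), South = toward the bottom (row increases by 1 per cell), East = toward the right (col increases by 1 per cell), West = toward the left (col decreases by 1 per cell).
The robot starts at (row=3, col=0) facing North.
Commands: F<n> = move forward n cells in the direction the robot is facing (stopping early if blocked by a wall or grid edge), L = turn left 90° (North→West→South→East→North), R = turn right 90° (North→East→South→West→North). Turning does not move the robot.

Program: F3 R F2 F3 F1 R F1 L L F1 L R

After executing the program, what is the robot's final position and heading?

Answer: Final position: (row=0, col=6), facing North

Derivation:
Start: (row=3, col=0), facing North
  F3: move forward 3, now at (row=0, col=0)
  R: turn right, now facing East
  F2: move forward 2, now at (row=0, col=2)
  F3: move forward 3, now at (row=0, col=5)
  F1: move forward 1, now at (row=0, col=6)
  R: turn right, now facing South
  F1: move forward 0/1 (blocked), now at (row=0, col=6)
  L: turn left, now facing East
  L: turn left, now facing North
  F1: move forward 0/1 (blocked), now at (row=0, col=6)
  L: turn left, now facing West
  R: turn right, now facing North
Final: (row=0, col=6), facing North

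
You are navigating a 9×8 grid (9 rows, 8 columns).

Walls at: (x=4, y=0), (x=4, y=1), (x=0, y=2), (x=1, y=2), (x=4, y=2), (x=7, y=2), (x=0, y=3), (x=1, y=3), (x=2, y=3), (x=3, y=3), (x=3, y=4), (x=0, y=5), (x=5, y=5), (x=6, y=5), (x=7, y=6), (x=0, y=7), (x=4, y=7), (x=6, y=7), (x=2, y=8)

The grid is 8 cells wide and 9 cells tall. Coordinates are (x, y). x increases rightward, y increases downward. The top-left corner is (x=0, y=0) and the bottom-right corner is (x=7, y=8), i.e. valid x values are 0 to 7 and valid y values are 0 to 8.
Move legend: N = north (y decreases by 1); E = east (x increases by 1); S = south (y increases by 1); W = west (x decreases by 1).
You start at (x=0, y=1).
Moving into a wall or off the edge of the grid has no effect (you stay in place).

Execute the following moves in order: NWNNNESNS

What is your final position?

Answer: Final position: (x=1, y=1)

Derivation:
Start: (x=0, y=1)
  N (north): (x=0, y=1) -> (x=0, y=0)
  W (west): blocked, stay at (x=0, y=0)
  [×3]N (north): blocked, stay at (x=0, y=0)
  E (east): (x=0, y=0) -> (x=1, y=0)
  S (south): (x=1, y=0) -> (x=1, y=1)
  N (north): (x=1, y=1) -> (x=1, y=0)
  S (south): (x=1, y=0) -> (x=1, y=1)
Final: (x=1, y=1)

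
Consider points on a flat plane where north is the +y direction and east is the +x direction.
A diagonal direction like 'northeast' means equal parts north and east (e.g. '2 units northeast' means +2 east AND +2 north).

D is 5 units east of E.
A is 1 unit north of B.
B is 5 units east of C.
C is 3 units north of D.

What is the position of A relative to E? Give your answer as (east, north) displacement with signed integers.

Answer: A is at (east=10, north=4) relative to E.

Derivation:
Place E at the origin (east=0, north=0).
  D is 5 units east of E: delta (east=+5, north=+0); D at (east=5, north=0).
  C is 3 units north of D: delta (east=+0, north=+3); C at (east=5, north=3).
  B is 5 units east of C: delta (east=+5, north=+0); B at (east=10, north=3).
  A is 1 unit north of B: delta (east=+0, north=+1); A at (east=10, north=4).
Therefore A relative to E: (east=10, north=4).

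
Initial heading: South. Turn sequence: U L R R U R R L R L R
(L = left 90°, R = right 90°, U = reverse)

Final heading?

Start: South
  U (U-turn (180°)) -> North
  L (left (90° counter-clockwise)) -> West
  R (right (90° clockwise)) -> North
  R (right (90° clockwise)) -> East
  U (U-turn (180°)) -> West
  R (right (90° clockwise)) -> North
  R (right (90° clockwise)) -> East
  L (left (90° counter-clockwise)) -> North
  R (right (90° clockwise)) -> East
  L (left (90° counter-clockwise)) -> North
  R (right (90° clockwise)) -> East
Final: East

Answer: Final heading: East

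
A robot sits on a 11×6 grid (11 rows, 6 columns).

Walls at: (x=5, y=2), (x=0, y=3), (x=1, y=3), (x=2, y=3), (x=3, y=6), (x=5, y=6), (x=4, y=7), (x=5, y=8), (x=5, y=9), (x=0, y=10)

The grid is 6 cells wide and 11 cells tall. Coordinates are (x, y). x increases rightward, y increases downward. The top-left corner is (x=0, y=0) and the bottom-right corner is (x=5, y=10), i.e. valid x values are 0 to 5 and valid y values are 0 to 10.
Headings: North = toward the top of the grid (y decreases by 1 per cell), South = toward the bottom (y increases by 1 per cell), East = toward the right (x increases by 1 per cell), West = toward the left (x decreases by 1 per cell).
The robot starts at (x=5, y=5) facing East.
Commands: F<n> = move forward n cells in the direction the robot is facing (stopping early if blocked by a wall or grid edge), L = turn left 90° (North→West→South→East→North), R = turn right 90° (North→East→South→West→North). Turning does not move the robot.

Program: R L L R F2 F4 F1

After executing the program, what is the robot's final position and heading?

Start: (x=5, y=5), facing East
  R: turn right, now facing South
  L: turn left, now facing East
  L: turn left, now facing North
  R: turn right, now facing East
  F2: move forward 0/2 (blocked), now at (x=5, y=5)
  F4: move forward 0/4 (blocked), now at (x=5, y=5)
  F1: move forward 0/1 (blocked), now at (x=5, y=5)
Final: (x=5, y=5), facing East

Answer: Final position: (x=5, y=5), facing East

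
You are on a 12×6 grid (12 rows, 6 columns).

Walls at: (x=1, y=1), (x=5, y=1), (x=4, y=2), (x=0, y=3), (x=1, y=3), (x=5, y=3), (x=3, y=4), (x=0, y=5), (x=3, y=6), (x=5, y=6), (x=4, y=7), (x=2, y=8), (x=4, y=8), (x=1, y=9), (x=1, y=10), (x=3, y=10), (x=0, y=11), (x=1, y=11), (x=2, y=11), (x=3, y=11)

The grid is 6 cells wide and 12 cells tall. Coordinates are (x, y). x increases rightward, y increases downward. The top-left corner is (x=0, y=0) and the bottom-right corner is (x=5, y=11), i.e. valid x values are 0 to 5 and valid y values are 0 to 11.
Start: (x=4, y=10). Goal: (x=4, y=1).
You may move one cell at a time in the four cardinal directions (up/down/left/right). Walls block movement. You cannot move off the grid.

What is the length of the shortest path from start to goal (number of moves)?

BFS from (x=4, y=10) until reaching (x=4, y=1):
  Distance 0: (x=4, y=10)
  Distance 1: (x=4, y=9), (x=5, y=10), (x=4, y=11)
  Distance 2: (x=3, y=9), (x=5, y=9), (x=5, y=11)
  Distance 3: (x=3, y=8), (x=5, y=8), (x=2, y=9)
  Distance 4: (x=3, y=7), (x=5, y=7), (x=2, y=10)
  Distance 5: (x=2, y=7)
  Distance 6: (x=2, y=6), (x=1, y=7)
  Distance 7: (x=2, y=5), (x=1, y=6), (x=0, y=7), (x=1, y=8)
  Distance 8: (x=2, y=4), (x=1, y=5), (x=3, y=5), (x=0, y=6), (x=0, y=8)
  Distance 9: (x=2, y=3), (x=1, y=4), (x=4, y=5), (x=0, y=9)
  Distance 10: (x=2, y=2), (x=3, y=3), (x=0, y=4), (x=4, y=4), (x=5, y=5), (x=4, y=6), (x=0, y=10)
  Distance 11: (x=2, y=1), (x=1, y=2), (x=3, y=2), (x=4, y=3), (x=5, y=4)
  Distance 12: (x=2, y=0), (x=3, y=1), (x=0, y=2)
  Distance 13: (x=1, y=0), (x=3, y=0), (x=0, y=1), (x=4, y=1)  <- goal reached here
One shortest path (13 moves): (x=4, y=10) -> (x=4, y=9) -> (x=3, y=9) -> (x=3, y=8) -> (x=3, y=7) -> (x=2, y=7) -> (x=2, y=6) -> (x=2, y=5) -> (x=2, y=4) -> (x=2, y=3) -> (x=3, y=3) -> (x=3, y=2) -> (x=3, y=1) -> (x=4, y=1)

Answer: Shortest path length: 13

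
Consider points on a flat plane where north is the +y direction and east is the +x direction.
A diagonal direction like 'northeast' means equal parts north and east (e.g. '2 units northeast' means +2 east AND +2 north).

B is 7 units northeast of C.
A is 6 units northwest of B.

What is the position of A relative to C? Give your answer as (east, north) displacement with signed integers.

Place C at the origin (east=0, north=0).
  B is 7 units northeast of C: delta (east=+7, north=+7); B at (east=7, north=7).
  A is 6 units northwest of B: delta (east=-6, north=+6); A at (east=1, north=13).
Therefore A relative to C: (east=1, north=13).

Answer: A is at (east=1, north=13) relative to C.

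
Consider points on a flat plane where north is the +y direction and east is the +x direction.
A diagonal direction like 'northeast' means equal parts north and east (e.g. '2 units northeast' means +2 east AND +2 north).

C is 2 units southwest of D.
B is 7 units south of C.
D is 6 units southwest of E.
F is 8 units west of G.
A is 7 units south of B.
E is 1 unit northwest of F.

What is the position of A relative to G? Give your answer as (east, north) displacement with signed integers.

Answer: A is at (east=-17, north=-21) relative to G.

Derivation:
Place G at the origin (east=0, north=0).
  F is 8 units west of G: delta (east=-8, north=+0); F at (east=-8, north=0).
  E is 1 unit northwest of F: delta (east=-1, north=+1); E at (east=-9, north=1).
  D is 6 units southwest of E: delta (east=-6, north=-6); D at (east=-15, north=-5).
  C is 2 units southwest of D: delta (east=-2, north=-2); C at (east=-17, north=-7).
  B is 7 units south of C: delta (east=+0, north=-7); B at (east=-17, north=-14).
  A is 7 units south of B: delta (east=+0, north=-7); A at (east=-17, north=-21).
Therefore A relative to G: (east=-17, north=-21).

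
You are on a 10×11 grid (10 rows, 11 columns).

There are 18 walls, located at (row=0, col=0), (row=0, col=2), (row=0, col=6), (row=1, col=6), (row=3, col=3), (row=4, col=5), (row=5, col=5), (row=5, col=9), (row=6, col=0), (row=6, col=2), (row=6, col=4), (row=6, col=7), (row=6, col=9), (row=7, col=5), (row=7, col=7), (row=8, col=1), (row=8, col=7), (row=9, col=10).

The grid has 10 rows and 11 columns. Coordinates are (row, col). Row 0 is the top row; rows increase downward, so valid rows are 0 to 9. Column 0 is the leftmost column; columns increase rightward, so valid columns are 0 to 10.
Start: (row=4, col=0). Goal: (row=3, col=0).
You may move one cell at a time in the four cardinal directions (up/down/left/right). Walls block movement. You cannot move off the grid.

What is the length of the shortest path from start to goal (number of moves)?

BFS from (row=4, col=0) until reaching (row=3, col=0):
  Distance 0: (row=4, col=0)
  Distance 1: (row=3, col=0), (row=4, col=1), (row=5, col=0)  <- goal reached here
One shortest path (1 moves): (row=4, col=0) -> (row=3, col=0)

Answer: Shortest path length: 1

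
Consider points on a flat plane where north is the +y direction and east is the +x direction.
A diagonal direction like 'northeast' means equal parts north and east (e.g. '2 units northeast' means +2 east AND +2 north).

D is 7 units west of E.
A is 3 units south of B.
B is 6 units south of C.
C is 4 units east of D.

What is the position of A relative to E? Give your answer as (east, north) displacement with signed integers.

Answer: A is at (east=-3, north=-9) relative to E.

Derivation:
Place E at the origin (east=0, north=0).
  D is 7 units west of E: delta (east=-7, north=+0); D at (east=-7, north=0).
  C is 4 units east of D: delta (east=+4, north=+0); C at (east=-3, north=0).
  B is 6 units south of C: delta (east=+0, north=-6); B at (east=-3, north=-6).
  A is 3 units south of B: delta (east=+0, north=-3); A at (east=-3, north=-9).
Therefore A relative to E: (east=-3, north=-9).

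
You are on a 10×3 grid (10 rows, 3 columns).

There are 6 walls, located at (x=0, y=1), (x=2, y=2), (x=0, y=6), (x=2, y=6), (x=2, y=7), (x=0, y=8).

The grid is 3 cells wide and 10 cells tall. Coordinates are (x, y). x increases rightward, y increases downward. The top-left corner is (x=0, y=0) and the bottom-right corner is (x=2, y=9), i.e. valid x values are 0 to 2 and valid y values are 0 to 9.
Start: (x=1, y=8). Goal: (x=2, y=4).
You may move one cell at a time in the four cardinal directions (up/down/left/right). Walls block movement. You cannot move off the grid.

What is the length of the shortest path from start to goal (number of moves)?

BFS from (x=1, y=8) until reaching (x=2, y=4):
  Distance 0: (x=1, y=8)
  Distance 1: (x=1, y=7), (x=2, y=8), (x=1, y=9)
  Distance 2: (x=1, y=6), (x=0, y=7), (x=0, y=9), (x=2, y=9)
  Distance 3: (x=1, y=5)
  Distance 4: (x=1, y=4), (x=0, y=5), (x=2, y=5)
  Distance 5: (x=1, y=3), (x=0, y=4), (x=2, y=4)  <- goal reached here
One shortest path (5 moves): (x=1, y=8) -> (x=1, y=7) -> (x=1, y=6) -> (x=1, y=5) -> (x=2, y=5) -> (x=2, y=4)

Answer: Shortest path length: 5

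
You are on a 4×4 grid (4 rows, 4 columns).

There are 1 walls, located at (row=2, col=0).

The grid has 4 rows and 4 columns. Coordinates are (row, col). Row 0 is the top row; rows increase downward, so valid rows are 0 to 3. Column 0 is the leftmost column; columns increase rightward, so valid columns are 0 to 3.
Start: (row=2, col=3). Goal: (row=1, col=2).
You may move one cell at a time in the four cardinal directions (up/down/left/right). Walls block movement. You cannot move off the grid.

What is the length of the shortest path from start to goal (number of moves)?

Answer: Shortest path length: 2

Derivation:
BFS from (row=2, col=3) until reaching (row=1, col=2):
  Distance 0: (row=2, col=3)
  Distance 1: (row=1, col=3), (row=2, col=2), (row=3, col=3)
  Distance 2: (row=0, col=3), (row=1, col=2), (row=2, col=1), (row=3, col=2)  <- goal reached here
One shortest path (2 moves): (row=2, col=3) -> (row=2, col=2) -> (row=1, col=2)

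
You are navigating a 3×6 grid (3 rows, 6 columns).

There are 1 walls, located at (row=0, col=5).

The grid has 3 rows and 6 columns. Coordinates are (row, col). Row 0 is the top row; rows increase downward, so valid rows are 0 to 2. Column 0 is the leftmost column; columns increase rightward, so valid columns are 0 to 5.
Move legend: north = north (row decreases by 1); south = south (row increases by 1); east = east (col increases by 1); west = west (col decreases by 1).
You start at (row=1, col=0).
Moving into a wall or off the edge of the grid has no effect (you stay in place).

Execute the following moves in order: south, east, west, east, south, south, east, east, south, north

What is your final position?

Answer: Final position: (row=1, col=3)

Derivation:
Start: (row=1, col=0)
  south (south): (row=1, col=0) -> (row=2, col=0)
  east (east): (row=2, col=0) -> (row=2, col=1)
  west (west): (row=2, col=1) -> (row=2, col=0)
  east (east): (row=2, col=0) -> (row=2, col=1)
  south (south): blocked, stay at (row=2, col=1)
  south (south): blocked, stay at (row=2, col=1)
  east (east): (row=2, col=1) -> (row=2, col=2)
  east (east): (row=2, col=2) -> (row=2, col=3)
  south (south): blocked, stay at (row=2, col=3)
  north (north): (row=2, col=3) -> (row=1, col=3)
Final: (row=1, col=3)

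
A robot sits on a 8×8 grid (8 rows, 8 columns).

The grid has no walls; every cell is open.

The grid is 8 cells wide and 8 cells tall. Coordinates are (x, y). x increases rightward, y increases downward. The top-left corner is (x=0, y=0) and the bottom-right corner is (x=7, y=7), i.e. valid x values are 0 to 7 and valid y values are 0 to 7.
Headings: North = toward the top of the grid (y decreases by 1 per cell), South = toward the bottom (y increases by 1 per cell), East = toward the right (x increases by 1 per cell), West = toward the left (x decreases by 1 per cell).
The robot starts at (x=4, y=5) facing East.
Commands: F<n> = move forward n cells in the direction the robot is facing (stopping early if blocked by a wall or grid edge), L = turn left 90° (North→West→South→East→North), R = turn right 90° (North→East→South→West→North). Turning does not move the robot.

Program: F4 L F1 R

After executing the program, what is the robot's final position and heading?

Answer: Final position: (x=7, y=4), facing East

Derivation:
Start: (x=4, y=5), facing East
  F4: move forward 3/4 (blocked), now at (x=7, y=5)
  L: turn left, now facing North
  F1: move forward 1, now at (x=7, y=4)
  R: turn right, now facing East
Final: (x=7, y=4), facing East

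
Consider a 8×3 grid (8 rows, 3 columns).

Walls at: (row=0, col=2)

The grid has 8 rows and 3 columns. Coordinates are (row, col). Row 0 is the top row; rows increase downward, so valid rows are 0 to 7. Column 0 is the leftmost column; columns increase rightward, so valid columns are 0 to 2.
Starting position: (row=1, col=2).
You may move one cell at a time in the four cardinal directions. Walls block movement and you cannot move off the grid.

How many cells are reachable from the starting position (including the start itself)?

BFS flood-fill from (row=1, col=2):
  Distance 0: (row=1, col=2)
  Distance 1: (row=1, col=1), (row=2, col=2)
  Distance 2: (row=0, col=1), (row=1, col=0), (row=2, col=1), (row=3, col=2)
  Distance 3: (row=0, col=0), (row=2, col=0), (row=3, col=1), (row=4, col=2)
  Distance 4: (row=3, col=0), (row=4, col=1), (row=5, col=2)
  Distance 5: (row=4, col=0), (row=5, col=1), (row=6, col=2)
  Distance 6: (row=5, col=0), (row=6, col=1), (row=7, col=2)
  Distance 7: (row=6, col=0), (row=7, col=1)
  Distance 8: (row=7, col=0)
Total reachable: 23 (grid has 23 open cells total)

Answer: Reachable cells: 23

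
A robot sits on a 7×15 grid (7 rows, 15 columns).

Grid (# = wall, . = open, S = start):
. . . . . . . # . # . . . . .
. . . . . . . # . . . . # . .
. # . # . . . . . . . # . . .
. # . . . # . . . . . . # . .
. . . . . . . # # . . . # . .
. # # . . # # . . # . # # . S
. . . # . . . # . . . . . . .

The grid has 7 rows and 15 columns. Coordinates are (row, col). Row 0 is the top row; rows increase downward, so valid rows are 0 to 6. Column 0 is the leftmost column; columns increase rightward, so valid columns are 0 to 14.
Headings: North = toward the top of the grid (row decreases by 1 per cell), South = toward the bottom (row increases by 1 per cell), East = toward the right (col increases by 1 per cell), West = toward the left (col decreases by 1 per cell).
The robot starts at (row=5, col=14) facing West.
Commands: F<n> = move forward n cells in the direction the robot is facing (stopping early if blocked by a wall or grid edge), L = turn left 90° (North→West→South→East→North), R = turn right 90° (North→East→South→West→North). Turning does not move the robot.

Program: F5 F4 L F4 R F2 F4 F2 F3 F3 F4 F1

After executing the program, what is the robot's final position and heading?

Start: (row=5, col=14), facing West
  F5: move forward 1/5 (blocked), now at (row=5, col=13)
  F4: move forward 0/4 (blocked), now at (row=5, col=13)
  L: turn left, now facing South
  F4: move forward 1/4 (blocked), now at (row=6, col=13)
  R: turn right, now facing West
  F2: move forward 2, now at (row=6, col=11)
  F4: move forward 3/4 (blocked), now at (row=6, col=8)
  F2: move forward 0/2 (blocked), now at (row=6, col=8)
  F3: move forward 0/3 (blocked), now at (row=6, col=8)
  F3: move forward 0/3 (blocked), now at (row=6, col=8)
  F4: move forward 0/4 (blocked), now at (row=6, col=8)
  F1: move forward 0/1 (blocked), now at (row=6, col=8)
Final: (row=6, col=8), facing West

Answer: Final position: (row=6, col=8), facing West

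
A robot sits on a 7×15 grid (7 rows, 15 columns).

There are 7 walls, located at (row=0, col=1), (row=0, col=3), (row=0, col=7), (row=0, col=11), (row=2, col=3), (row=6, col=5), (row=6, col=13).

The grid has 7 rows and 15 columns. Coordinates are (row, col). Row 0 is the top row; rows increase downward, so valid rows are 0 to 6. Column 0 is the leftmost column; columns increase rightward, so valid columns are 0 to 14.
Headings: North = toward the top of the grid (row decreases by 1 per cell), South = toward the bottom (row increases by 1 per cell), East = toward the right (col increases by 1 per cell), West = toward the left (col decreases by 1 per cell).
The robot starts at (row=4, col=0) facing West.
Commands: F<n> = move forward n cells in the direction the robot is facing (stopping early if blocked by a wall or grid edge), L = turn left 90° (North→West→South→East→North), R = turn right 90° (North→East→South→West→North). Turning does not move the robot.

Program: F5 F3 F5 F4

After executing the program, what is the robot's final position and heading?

Start: (row=4, col=0), facing West
  F5: move forward 0/5 (blocked), now at (row=4, col=0)
  F3: move forward 0/3 (blocked), now at (row=4, col=0)
  F5: move forward 0/5 (blocked), now at (row=4, col=0)
  F4: move forward 0/4 (blocked), now at (row=4, col=0)
Final: (row=4, col=0), facing West

Answer: Final position: (row=4, col=0), facing West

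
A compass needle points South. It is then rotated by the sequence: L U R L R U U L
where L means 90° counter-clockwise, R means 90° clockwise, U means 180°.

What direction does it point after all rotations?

Start: South
  L (left (90° counter-clockwise)) -> East
  U (U-turn (180°)) -> West
  R (right (90° clockwise)) -> North
  L (left (90° counter-clockwise)) -> West
  R (right (90° clockwise)) -> North
  U (U-turn (180°)) -> South
  U (U-turn (180°)) -> North
  L (left (90° counter-clockwise)) -> West
Final: West

Answer: Final heading: West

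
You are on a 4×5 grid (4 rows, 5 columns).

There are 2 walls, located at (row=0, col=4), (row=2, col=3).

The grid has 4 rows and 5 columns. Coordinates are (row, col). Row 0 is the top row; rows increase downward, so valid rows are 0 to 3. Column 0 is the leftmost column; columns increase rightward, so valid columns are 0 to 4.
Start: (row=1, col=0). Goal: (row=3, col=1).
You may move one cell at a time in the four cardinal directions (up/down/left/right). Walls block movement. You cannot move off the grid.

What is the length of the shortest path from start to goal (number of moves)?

Answer: Shortest path length: 3

Derivation:
BFS from (row=1, col=0) until reaching (row=3, col=1):
  Distance 0: (row=1, col=0)
  Distance 1: (row=0, col=0), (row=1, col=1), (row=2, col=0)
  Distance 2: (row=0, col=1), (row=1, col=2), (row=2, col=1), (row=3, col=0)
  Distance 3: (row=0, col=2), (row=1, col=3), (row=2, col=2), (row=3, col=1)  <- goal reached here
One shortest path (3 moves): (row=1, col=0) -> (row=1, col=1) -> (row=2, col=1) -> (row=3, col=1)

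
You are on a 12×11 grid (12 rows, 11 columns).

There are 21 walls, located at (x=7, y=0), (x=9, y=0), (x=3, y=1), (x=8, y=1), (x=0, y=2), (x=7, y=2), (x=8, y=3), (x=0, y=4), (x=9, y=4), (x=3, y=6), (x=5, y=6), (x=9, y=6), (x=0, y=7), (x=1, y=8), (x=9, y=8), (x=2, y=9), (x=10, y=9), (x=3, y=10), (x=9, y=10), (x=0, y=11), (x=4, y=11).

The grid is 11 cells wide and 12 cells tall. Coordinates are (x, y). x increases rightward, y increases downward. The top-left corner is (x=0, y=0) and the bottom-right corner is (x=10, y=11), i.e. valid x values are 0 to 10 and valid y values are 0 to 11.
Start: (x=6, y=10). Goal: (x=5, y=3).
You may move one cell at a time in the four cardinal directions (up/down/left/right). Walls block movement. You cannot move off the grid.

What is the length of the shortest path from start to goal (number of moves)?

BFS from (x=6, y=10) until reaching (x=5, y=3):
  Distance 0: (x=6, y=10)
  Distance 1: (x=6, y=9), (x=5, y=10), (x=7, y=10), (x=6, y=11)
  Distance 2: (x=6, y=8), (x=5, y=9), (x=7, y=9), (x=4, y=10), (x=8, y=10), (x=5, y=11), (x=7, y=11)
  Distance 3: (x=6, y=7), (x=5, y=8), (x=7, y=8), (x=4, y=9), (x=8, y=9), (x=8, y=11)
  Distance 4: (x=6, y=6), (x=5, y=7), (x=7, y=7), (x=4, y=8), (x=8, y=8), (x=3, y=9), (x=9, y=9), (x=9, y=11)
  Distance 5: (x=6, y=5), (x=7, y=6), (x=4, y=7), (x=8, y=7), (x=3, y=8), (x=10, y=11)
  Distance 6: (x=6, y=4), (x=5, y=5), (x=7, y=5), (x=4, y=6), (x=8, y=6), (x=3, y=7), (x=9, y=7), (x=2, y=8), (x=10, y=10)
  Distance 7: (x=6, y=3), (x=5, y=4), (x=7, y=4), (x=4, y=5), (x=8, y=5), (x=2, y=7), (x=10, y=7)
  Distance 8: (x=6, y=2), (x=5, y=3), (x=7, y=3), (x=4, y=4), (x=8, y=4), (x=3, y=5), (x=9, y=5), (x=2, y=6), (x=10, y=6), (x=1, y=7), (x=10, y=8)  <- goal reached here
One shortest path (8 moves): (x=6, y=10) -> (x=6, y=9) -> (x=6, y=8) -> (x=6, y=7) -> (x=6, y=6) -> (x=6, y=5) -> (x=5, y=5) -> (x=5, y=4) -> (x=5, y=3)

Answer: Shortest path length: 8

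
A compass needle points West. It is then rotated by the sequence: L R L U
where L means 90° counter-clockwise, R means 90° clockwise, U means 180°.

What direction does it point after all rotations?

Answer: Final heading: North

Derivation:
Start: West
  L (left (90° counter-clockwise)) -> South
  R (right (90° clockwise)) -> West
  L (left (90° counter-clockwise)) -> South
  U (U-turn (180°)) -> North
Final: North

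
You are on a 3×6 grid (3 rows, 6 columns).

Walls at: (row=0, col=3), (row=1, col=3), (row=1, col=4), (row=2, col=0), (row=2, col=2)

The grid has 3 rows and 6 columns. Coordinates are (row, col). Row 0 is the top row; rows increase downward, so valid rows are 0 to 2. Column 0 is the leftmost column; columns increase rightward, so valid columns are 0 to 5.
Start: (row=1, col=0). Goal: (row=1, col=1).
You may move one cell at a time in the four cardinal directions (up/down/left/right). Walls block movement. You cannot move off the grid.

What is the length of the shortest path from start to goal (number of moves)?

Answer: Shortest path length: 1

Derivation:
BFS from (row=1, col=0) until reaching (row=1, col=1):
  Distance 0: (row=1, col=0)
  Distance 1: (row=0, col=0), (row=1, col=1)  <- goal reached here
One shortest path (1 moves): (row=1, col=0) -> (row=1, col=1)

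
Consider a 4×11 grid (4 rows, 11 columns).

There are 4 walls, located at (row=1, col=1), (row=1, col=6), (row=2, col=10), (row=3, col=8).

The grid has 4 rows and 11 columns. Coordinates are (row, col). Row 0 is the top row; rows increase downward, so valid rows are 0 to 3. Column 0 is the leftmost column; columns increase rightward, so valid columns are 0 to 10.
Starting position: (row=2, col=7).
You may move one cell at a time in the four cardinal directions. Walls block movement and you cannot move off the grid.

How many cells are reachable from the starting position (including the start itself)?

Answer: Reachable cells: 40

Derivation:
BFS flood-fill from (row=2, col=7):
  Distance 0: (row=2, col=7)
  Distance 1: (row=1, col=7), (row=2, col=6), (row=2, col=8), (row=3, col=7)
  Distance 2: (row=0, col=7), (row=1, col=8), (row=2, col=5), (row=2, col=9), (row=3, col=6)
  Distance 3: (row=0, col=6), (row=0, col=8), (row=1, col=5), (row=1, col=9), (row=2, col=4), (row=3, col=5), (row=3, col=9)
  Distance 4: (row=0, col=5), (row=0, col=9), (row=1, col=4), (row=1, col=10), (row=2, col=3), (row=3, col=4), (row=3, col=10)
  Distance 5: (row=0, col=4), (row=0, col=10), (row=1, col=3), (row=2, col=2), (row=3, col=3)
  Distance 6: (row=0, col=3), (row=1, col=2), (row=2, col=1), (row=3, col=2)
  Distance 7: (row=0, col=2), (row=2, col=0), (row=3, col=1)
  Distance 8: (row=0, col=1), (row=1, col=0), (row=3, col=0)
  Distance 9: (row=0, col=0)
Total reachable: 40 (grid has 40 open cells total)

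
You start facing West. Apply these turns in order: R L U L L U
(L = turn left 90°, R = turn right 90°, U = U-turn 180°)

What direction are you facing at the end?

Start: West
  R (right (90° clockwise)) -> North
  L (left (90° counter-clockwise)) -> West
  U (U-turn (180°)) -> East
  L (left (90° counter-clockwise)) -> North
  L (left (90° counter-clockwise)) -> West
  U (U-turn (180°)) -> East
Final: East

Answer: Final heading: East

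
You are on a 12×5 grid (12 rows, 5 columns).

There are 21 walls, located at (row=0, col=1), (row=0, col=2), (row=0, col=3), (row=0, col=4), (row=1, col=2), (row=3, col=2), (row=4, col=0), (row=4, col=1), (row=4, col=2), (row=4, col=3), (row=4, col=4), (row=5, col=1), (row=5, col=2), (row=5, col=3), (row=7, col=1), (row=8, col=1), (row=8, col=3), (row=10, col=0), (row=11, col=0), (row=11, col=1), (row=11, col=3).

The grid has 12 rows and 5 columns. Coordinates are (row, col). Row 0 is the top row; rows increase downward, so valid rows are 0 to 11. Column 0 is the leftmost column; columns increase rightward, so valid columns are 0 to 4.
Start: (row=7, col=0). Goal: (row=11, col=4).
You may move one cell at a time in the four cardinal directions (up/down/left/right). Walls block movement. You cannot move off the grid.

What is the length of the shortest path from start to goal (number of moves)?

BFS from (row=7, col=0) until reaching (row=11, col=4):
  Distance 0: (row=7, col=0)
  Distance 1: (row=6, col=0), (row=8, col=0)
  Distance 2: (row=5, col=0), (row=6, col=1), (row=9, col=0)
  Distance 3: (row=6, col=2), (row=9, col=1)
  Distance 4: (row=6, col=3), (row=7, col=2), (row=9, col=2), (row=10, col=1)
  Distance 5: (row=6, col=4), (row=7, col=3), (row=8, col=2), (row=9, col=3), (row=10, col=2)
  Distance 6: (row=5, col=4), (row=7, col=4), (row=9, col=4), (row=10, col=3), (row=11, col=2)
  Distance 7: (row=8, col=4), (row=10, col=4)
  Distance 8: (row=11, col=4)  <- goal reached here
One shortest path (8 moves): (row=7, col=0) -> (row=8, col=0) -> (row=9, col=0) -> (row=9, col=1) -> (row=9, col=2) -> (row=9, col=3) -> (row=9, col=4) -> (row=10, col=4) -> (row=11, col=4)

Answer: Shortest path length: 8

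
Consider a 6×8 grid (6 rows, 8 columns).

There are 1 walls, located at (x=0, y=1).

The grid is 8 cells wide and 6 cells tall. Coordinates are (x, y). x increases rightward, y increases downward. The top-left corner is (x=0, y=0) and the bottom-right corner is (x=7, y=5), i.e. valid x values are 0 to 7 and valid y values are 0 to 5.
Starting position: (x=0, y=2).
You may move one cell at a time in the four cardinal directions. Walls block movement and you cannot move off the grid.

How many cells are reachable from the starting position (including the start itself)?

BFS flood-fill from (x=0, y=2):
  Distance 0: (x=0, y=2)
  Distance 1: (x=1, y=2), (x=0, y=3)
  Distance 2: (x=1, y=1), (x=2, y=2), (x=1, y=3), (x=0, y=4)
  Distance 3: (x=1, y=0), (x=2, y=1), (x=3, y=2), (x=2, y=3), (x=1, y=4), (x=0, y=5)
  Distance 4: (x=0, y=0), (x=2, y=0), (x=3, y=1), (x=4, y=2), (x=3, y=3), (x=2, y=4), (x=1, y=5)
  Distance 5: (x=3, y=0), (x=4, y=1), (x=5, y=2), (x=4, y=3), (x=3, y=4), (x=2, y=5)
  Distance 6: (x=4, y=0), (x=5, y=1), (x=6, y=2), (x=5, y=3), (x=4, y=4), (x=3, y=5)
  Distance 7: (x=5, y=0), (x=6, y=1), (x=7, y=2), (x=6, y=3), (x=5, y=4), (x=4, y=5)
  Distance 8: (x=6, y=0), (x=7, y=1), (x=7, y=3), (x=6, y=4), (x=5, y=5)
  Distance 9: (x=7, y=0), (x=7, y=4), (x=6, y=5)
  Distance 10: (x=7, y=5)
Total reachable: 47 (grid has 47 open cells total)

Answer: Reachable cells: 47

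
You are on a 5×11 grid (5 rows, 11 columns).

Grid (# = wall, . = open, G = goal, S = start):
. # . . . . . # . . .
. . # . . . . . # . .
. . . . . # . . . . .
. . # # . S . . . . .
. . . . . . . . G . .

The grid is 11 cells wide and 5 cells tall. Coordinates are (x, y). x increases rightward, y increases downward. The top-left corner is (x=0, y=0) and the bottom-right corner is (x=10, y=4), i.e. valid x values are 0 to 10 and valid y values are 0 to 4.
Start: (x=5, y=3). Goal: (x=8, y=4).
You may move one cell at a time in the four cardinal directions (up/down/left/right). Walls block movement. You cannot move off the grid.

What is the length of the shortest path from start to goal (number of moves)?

BFS from (x=5, y=3) until reaching (x=8, y=4):
  Distance 0: (x=5, y=3)
  Distance 1: (x=4, y=3), (x=6, y=3), (x=5, y=4)
  Distance 2: (x=4, y=2), (x=6, y=2), (x=7, y=3), (x=4, y=4), (x=6, y=4)
  Distance 3: (x=4, y=1), (x=6, y=1), (x=3, y=2), (x=7, y=2), (x=8, y=3), (x=3, y=4), (x=7, y=4)
  Distance 4: (x=4, y=0), (x=6, y=0), (x=3, y=1), (x=5, y=1), (x=7, y=1), (x=2, y=2), (x=8, y=2), (x=9, y=3), (x=2, y=4), (x=8, y=4)  <- goal reached here
One shortest path (4 moves): (x=5, y=3) -> (x=6, y=3) -> (x=7, y=3) -> (x=8, y=3) -> (x=8, y=4)

Answer: Shortest path length: 4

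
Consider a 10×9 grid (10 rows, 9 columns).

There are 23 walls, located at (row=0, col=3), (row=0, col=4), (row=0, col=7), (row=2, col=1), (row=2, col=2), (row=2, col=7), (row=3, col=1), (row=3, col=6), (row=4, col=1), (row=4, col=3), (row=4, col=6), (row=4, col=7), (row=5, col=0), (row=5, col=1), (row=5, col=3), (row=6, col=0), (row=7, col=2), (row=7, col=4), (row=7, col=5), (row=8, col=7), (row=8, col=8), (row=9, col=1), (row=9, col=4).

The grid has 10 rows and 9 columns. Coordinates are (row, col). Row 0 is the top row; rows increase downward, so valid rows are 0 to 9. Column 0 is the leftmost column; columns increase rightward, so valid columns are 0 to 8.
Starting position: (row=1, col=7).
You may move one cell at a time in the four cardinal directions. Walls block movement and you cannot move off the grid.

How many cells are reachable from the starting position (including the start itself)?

Answer: Reachable cells: 67

Derivation:
BFS flood-fill from (row=1, col=7):
  Distance 0: (row=1, col=7)
  Distance 1: (row=1, col=6), (row=1, col=8)
  Distance 2: (row=0, col=6), (row=0, col=8), (row=1, col=5), (row=2, col=6), (row=2, col=8)
  Distance 3: (row=0, col=5), (row=1, col=4), (row=2, col=5), (row=3, col=8)
  Distance 4: (row=1, col=3), (row=2, col=4), (row=3, col=5), (row=3, col=7), (row=4, col=8)
  Distance 5: (row=1, col=2), (row=2, col=3), (row=3, col=4), (row=4, col=5), (row=5, col=8)
  Distance 6: (row=0, col=2), (row=1, col=1), (row=3, col=3), (row=4, col=4), (row=5, col=5), (row=5, col=7), (row=6, col=8)
  Distance 7: (row=0, col=1), (row=1, col=0), (row=3, col=2), (row=5, col=4), (row=5, col=6), (row=6, col=5), (row=6, col=7), (row=7, col=8)
  Distance 8: (row=0, col=0), (row=2, col=0), (row=4, col=2), (row=6, col=4), (row=6, col=6), (row=7, col=7)
  Distance 9: (row=3, col=0), (row=5, col=2), (row=6, col=3), (row=7, col=6)
  Distance 10: (row=4, col=0), (row=6, col=2), (row=7, col=3), (row=8, col=6)
  Distance 11: (row=6, col=1), (row=8, col=3), (row=8, col=5), (row=9, col=6)
  Distance 12: (row=7, col=1), (row=8, col=2), (row=8, col=4), (row=9, col=3), (row=9, col=5), (row=9, col=7)
  Distance 13: (row=7, col=0), (row=8, col=1), (row=9, col=2), (row=9, col=8)
  Distance 14: (row=8, col=0)
  Distance 15: (row=9, col=0)
Total reachable: 67 (grid has 67 open cells total)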